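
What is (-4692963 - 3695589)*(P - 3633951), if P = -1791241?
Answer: 45509505201984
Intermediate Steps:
(-4692963 - 3695589)*(P - 3633951) = (-4692963 - 3695589)*(-1791241 - 3633951) = -8388552*(-5425192) = 45509505201984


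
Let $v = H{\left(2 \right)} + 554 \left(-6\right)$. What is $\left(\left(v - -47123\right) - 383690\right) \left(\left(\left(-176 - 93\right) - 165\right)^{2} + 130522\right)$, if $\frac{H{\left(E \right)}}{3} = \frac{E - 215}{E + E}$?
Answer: $- \frac{216869406117}{2} \approx -1.0843 \cdot 10^{11}$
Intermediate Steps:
$H{\left(E \right)} = \frac{3 \left(-215 + E\right)}{2 E}$ ($H{\left(E \right)} = 3 \frac{E - 215}{E + E} = 3 \frac{-215 + E}{2 E} = \frac{3 \left(-215 + E\right)}{2 E}$)
$v = - \frac{13935}{4}$ ($v = \frac{3 \left(-215 + 2\right)}{2 \cdot 2} + 554 \left(-6\right) = \frac{3}{2} \cdot \frac{1}{2} \left(-213\right) - 3324 = - \frac{639}{4} - 3324 = - \frac{13935}{4} \approx -3483.8$)
$\left(\left(v - -47123\right) - 383690\right) \left(\left(\left(-176 - 93\right) - 165\right)^{2} + 130522\right) = \left(\left(- \frac{13935}{4} - -47123\right) - 383690\right) \left(\left(\left(-176 - 93\right) - 165\right)^{2} + 130522\right) = \left(\left(- \frac{13935}{4} + 47123\right) - 383690\right) \left(\left(\left(-176 - 93\right) - 165\right)^{2} + 130522\right) = \left(\frac{174557}{4} - 383690\right) \left(\left(-269 - 165\right)^{2} + 130522\right) = - \frac{1360203 \left(\left(-434\right)^{2} + 130522\right)}{4} = - \frac{1360203 \left(188356 + 130522\right)}{4} = \left(- \frac{1360203}{4}\right) 318878 = - \frac{216869406117}{2}$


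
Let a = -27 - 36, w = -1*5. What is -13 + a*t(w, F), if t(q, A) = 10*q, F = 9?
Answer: 3137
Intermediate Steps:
w = -5
a = -63
-13 + a*t(w, F) = -13 - 630*(-5) = -13 - 63*(-50) = -13 + 3150 = 3137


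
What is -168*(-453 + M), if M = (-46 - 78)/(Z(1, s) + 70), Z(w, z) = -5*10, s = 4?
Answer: 385728/5 ≈ 77146.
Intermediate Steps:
Z(w, z) = -50
M = -31/5 (M = (-46 - 78)/(-50 + 70) = -124/20 = -124*1/20 = -31/5 ≈ -6.2000)
-168*(-453 + M) = -168*(-453 - 31/5) = -168*(-2296/5) = 385728/5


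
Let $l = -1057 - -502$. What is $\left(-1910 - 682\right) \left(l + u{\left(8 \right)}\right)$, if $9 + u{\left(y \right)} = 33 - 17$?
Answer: $1420416$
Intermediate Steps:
$u{\left(y \right)} = 7$ ($u{\left(y \right)} = -9 + \left(33 - 17\right) = -9 + 16 = 7$)
$l = -555$ ($l = -1057 + 502 = -555$)
$\left(-1910 - 682\right) \left(l + u{\left(8 \right)}\right) = \left(-1910 - 682\right) \left(-555 + 7\right) = \left(-2592\right) \left(-548\right) = 1420416$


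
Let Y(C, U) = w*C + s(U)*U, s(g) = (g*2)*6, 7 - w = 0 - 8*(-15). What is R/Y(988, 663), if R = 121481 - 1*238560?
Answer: -117079/5163184 ≈ -0.022676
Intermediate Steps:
R = -117079 (R = 121481 - 238560 = -117079)
w = -113 (w = 7 - (0 - 8*(-15)) = 7 - (0 + 120) = 7 - 1*120 = 7 - 120 = -113)
s(g) = 12*g (s(g) = (2*g)*6 = 12*g)
Y(C, U) = -113*C + 12*U² (Y(C, U) = -113*C + (12*U)*U = -113*C + 12*U²)
R/Y(988, 663) = -117079/(-113*988 + 12*663²) = -117079/(-111644 + 12*439569) = -117079/(-111644 + 5274828) = -117079/5163184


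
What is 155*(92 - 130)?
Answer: -5890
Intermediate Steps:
155*(92 - 130) = 155*(-38) = -5890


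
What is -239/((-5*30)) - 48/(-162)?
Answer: 2551/1350 ≈ 1.8896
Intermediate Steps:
-239/((-5*30)) - 48/(-162) = -239/(-150) - 48*(-1/162) = -239*(-1/150) + 8/27 = 239/150 + 8/27 = 2551/1350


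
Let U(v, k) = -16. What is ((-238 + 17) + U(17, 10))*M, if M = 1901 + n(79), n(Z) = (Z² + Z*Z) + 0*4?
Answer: -3408771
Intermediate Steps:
n(Z) = 2*Z² (n(Z) = (Z² + Z²) + 0 = 2*Z² + 0 = 2*Z²)
M = 14383 (M = 1901 + 2*79² = 1901 + 2*6241 = 1901 + 12482 = 14383)
((-238 + 17) + U(17, 10))*M = ((-238 + 17) - 16)*14383 = (-221 - 16)*14383 = -237*14383 = -3408771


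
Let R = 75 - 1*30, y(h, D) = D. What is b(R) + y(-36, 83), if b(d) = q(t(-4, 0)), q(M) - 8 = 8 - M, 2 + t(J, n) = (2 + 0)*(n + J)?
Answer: 109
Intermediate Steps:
t(J, n) = -2 + 2*J + 2*n (t(J, n) = -2 + (2 + 0)*(n + J) = -2 + 2*(J + n) = -2 + (2*J + 2*n) = -2 + 2*J + 2*n)
R = 45 (R = 75 - 30 = 45)
q(M) = 16 - M (q(M) = 8 + (8 - M) = 16 - M)
b(d) = 26 (b(d) = 16 - (-2 + 2*(-4) + 2*0) = 16 - (-2 - 8 + 0) = 16 - 1*(-10) = 16 + 10 = 26)
b(R) + y(-36, 83) = 26 + 83 = 109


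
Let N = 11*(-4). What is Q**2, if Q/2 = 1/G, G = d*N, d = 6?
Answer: 1/17424 ≈ 5.7392e-5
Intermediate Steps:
N = -44
G = -264 (G = 6*(-44) = -264)
Q = -1/132 (Q = 2/(-264) = 2*(-1/264) = -1/132 ≈ -0.0075758)
Q**2 = (-1/132)**2 = 1/17424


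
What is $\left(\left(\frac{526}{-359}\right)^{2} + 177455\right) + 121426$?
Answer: $\frac{38520358837}{128881} \approx 2.9888 \cdot 10^{5}$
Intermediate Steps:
$\left(\left(\frac{526}{-359}\right)^{2} + 177455\right) + 121426 = \left(\left(526 \left(- \frac{1}{359}\right)\right)^{2} + 177455\right) + 121426 = \left(\left(- \frac{526}{359}\right)^{2} + 177455\right) + 121426 = \left(\frac{276676}{128881} + 177455\right) + 121426 = \frac{22870854531}{128881} + 121426 = \frac{38520358837}{128881}$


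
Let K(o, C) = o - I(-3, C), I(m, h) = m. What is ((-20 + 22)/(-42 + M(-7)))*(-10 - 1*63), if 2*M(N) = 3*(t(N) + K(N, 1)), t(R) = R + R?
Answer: 146/69 ≈ 2.1159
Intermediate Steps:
K(o, C) = 3 + o (K(o, C) = o - 1*(-3) = o + 3 = 3 + o)
t(R) = 2*R
M(N) = 9/2 + 9*N/2 (M(N) = (3*(2*N + (3 + N)))/2 = (3*(3 + 3*N))/2 = (9 + 9*N)/2 = 9/2 + 9*N/2)
((-20 + 22)/(-42 + M(-7)))*(-10 - 1*63) = ((-20 + 22)/(-42 + (9/2 + (9/2)*(-7))))*(-10 - 1*63) = (2/(-42 + (9/2 - 63/2)))*(-10 - 63) = (2/(-42 - 27))*(-73) = (2/(-69))*(-73) = (2*(-1/69))*(-73) = -2/69*(-73) = 146/69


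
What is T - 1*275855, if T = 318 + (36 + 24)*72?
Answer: -271217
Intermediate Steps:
T = 4638 (T = 318 + 60*72 = 318 + 4320 = 4638)
T - 1*275855 = 4638 - 1*275855 = 4638 - 275855 = -271217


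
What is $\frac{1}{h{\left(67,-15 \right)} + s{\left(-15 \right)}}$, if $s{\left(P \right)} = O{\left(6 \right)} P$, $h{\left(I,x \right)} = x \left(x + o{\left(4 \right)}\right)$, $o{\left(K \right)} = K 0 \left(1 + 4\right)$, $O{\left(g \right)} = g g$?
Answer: $- \frac{1}{315} \approx -0.0031746$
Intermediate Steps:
$O{\left(g \right)} = g^{2}$
$o{\left(K \right)} = 0$ ($o{\left(K \right)} = K 0 \cdot 5 = K 0 = 0$)
$h{\left(I,x \right)} = x^{2}$ ($h{\left(I,x \right)} = x \left(x + 0\right) = x x = x^{2}$)
$s{\left(P \right)} = 36 P$ ($s{\left(P \right)} = 6^{2} P = 36 P$)
$\frac{1}{h{\left(67,-15 \right)} + s{\left(-15 \right)}} = \frac{1}{\left(-15\right)^{2} + 36 \left(-15\right)} = \frac{1}{225 - 540} = \frac{1}{-315} = - \frac{1}{315}$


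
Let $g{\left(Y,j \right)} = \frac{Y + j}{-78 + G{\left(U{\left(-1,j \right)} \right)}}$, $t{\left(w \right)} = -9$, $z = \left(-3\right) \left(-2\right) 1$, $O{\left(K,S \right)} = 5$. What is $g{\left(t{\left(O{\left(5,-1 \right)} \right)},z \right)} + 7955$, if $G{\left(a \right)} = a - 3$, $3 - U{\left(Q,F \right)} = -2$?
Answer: $\frac{604583}{76} \approx 7955.0$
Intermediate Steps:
$z = 6$ ($z = 6 \cdot 1 = 6$)
$U{\left(Q,F \right)} = 5$ ($U{\left(Q,F \right)} = 3 - -2 = 3 + 2 = 5$)
$G{\left(a \right)} = -3 + a$
$g{\left(Y,j \right)} = - \frac{Y}{76} - \frac{j}{76}$ ($g{\left(Y,j \right)} = \frac{Y + j}{-78 + \left(-3 + 5\right)} = \frac{Y + j}{-78 + 2} = \frac{Y + j}{-76} = \left(Y + j\right) \left(- \frac{1}{76}\right) = - \frac{Y}{76} - \frac{j}{76}$)
$g{\left(t{\left(O{\left(5,-1 \right)} \right)},z \right)} + 7955 = \left(\left(- \frac{1}{76}\right) \left(-9\right) - \frac{3}{38}\right) + 7955 = \left(\frac{9}{76} - \frac{3}{38}\right) + 7955 = \frac{3}{76} + 7955 = \frac{604583}{76}$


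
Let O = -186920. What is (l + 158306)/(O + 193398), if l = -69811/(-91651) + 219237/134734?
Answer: 279267437680395/11427660113236 ≈ 24.438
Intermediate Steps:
l = 4214172223/1764072262 (l = -69811*(-1/91651) + 219237*(1/134734) = 9973/13093 + 219237/134734 = 4214172223/1764072262 ≈ 2.3889)
(l + 158306)/(O + 193398) = (4214172223/1764072262 + 158306)/(-186920 + 193398) = (279267437680395/1764072262)/6478 = (279267437680395/1764072262)*(1/6478) = 279267437680395/11427660113236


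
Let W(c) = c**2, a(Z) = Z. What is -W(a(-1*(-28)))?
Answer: -784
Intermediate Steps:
-W(a(-1*(-28))) = -(-1*(-28))**2 = -1*28**2 = -1*784 = -784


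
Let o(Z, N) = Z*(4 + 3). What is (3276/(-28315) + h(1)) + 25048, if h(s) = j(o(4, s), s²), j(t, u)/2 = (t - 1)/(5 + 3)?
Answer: 405383983/16180 ≈ 25055.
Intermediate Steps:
o(Z, N) = 7*Z (o(Z, N) = Z*7 = 7*Z)
j(t, u) = -¼ + t/4 (j(t, u) = 2*((t - 1)/(5 + 3)) = 2*((-1 + t)/8) = 2*((-1 + t)*(⅛)) = 2*(-⅛ + t/8) = -¼ + t/4)
h(s) = 27/4 (h(s) = -¼ + (7*4)/4 = -¼ + (¼)*28 = -¼ + 7 = 27/4)
(3276/(-28315) + h(1)) + 25048 = (3276/(-28315) + 27/4) + 25048 = (3276*(-1/28315) + 27/4) + 25048 = (-468/4045 + 27/4) + 25048 = 107343/16180 + 25048 = 405383983/16180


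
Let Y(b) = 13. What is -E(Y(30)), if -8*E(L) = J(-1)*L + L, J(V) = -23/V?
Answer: 39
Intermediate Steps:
E(L) = -3*L (E(L) = -((-23/(-1))*L + L)/8 = -((-23*(-1))*L + L)/8 = -(23*L + L)/8 = -3*L)
-E(Y(30)) = -(-3)*13 = -1*(-39) = 39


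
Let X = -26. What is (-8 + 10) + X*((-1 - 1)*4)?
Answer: 210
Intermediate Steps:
(-8 + 10) + X*((-1 - 1)*4) = (-8 + 10) - 26*(-1 - 1)*4 = 2 - (-52)*4 = 2 - 26*(-8) = 2 + 208 = 210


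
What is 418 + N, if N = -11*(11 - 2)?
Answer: 319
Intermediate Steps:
N = -99 (N = -11*9 = -99)
418 + N = 418 - 99 = 319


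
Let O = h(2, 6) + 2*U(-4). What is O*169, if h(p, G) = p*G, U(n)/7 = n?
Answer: -7436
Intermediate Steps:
U(n) = 7*n
h(p, G) = G*p
O = -44 (O = 6*2 + 2*(7*(-4)) = 12 + 2*(-28) = 12 - 56 = -44)
O*169 = -44*169 = -7436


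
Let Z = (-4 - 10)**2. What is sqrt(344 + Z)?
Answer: 6*sqrt(15) ≈ 23.238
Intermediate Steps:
Z = 196 (Z = (-14)**2 = 196)
sqrt(344 + Z) = sqrt(344 + 196) = sqrt(540) = 6*sqrt(15)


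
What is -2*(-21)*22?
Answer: 924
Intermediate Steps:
-2*(-21)*22 = 42*22 = 924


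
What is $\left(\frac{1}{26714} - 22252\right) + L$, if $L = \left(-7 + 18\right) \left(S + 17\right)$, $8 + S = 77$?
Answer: $- \frac{569168483}{26714} \approx -21306.0$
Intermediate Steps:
$S = 69$ ($S = -8 + 77 = 69$)
$L = 946$ ($L = \left(-7 + 18\right) \left(69 + 17\right) = 11 \cdot 86 = 946$)
$\left(\frac{1}{26714} - 22252\right) + L = \left(\frac{1}{26714} - 22252\right) + 946 = - \frac{594439927}{26714} + 946 = - \frac{569168483}{26714}$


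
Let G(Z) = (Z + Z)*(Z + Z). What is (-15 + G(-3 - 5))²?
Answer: 58081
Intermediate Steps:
G(Z) = 4*Z² (G(Z) = (2*Z)*(2*Z) = 4*Z²)
(-15 + G(-3 - 5))² = (-15 + 4*(-3 - 5)²)² = (-15 + 4*(-8)²)² = (-15 + 4*64)² = (-15 + 256)² = 241² = 58081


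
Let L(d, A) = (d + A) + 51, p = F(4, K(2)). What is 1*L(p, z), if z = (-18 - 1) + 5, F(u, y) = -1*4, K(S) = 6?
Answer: 33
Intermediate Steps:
F(u, y) = -4
p = -4
z = -14 (z = -19 + 5 = -14)
L(d, A) = 51 + A + d (L(d, A) = (A + d) + 51 = 51 + A + d)
1*L(p, z) = 1*(51 - 14 - 4) = 1*33 = 33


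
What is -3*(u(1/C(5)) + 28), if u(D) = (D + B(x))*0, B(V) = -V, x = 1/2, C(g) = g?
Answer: -84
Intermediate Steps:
x = 1/2 ≈ 0.50000
u(D) = 0 (u(D) = (D - 1*1/2)*0 = (D - 1/2)*0 = (-1/2 + D)*0 = 0)
-3*(u(1/C(5)) + 28) = -3*(0 + 28) = -3*28 = -84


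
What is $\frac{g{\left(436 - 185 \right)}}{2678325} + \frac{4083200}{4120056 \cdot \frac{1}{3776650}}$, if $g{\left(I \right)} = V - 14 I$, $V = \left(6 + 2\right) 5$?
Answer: $\frac{1720915017797621894}{459785374425} \approx 3.7429 \cdot 10^{6}$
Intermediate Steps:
$V = 40$ ($V = 8 \cdot 5 = 40$)
$g{\left(I \right)} = 40 - 14 I$
$\frac{g{\left(436 - 185 \right)}}{2678325} + \frac{4083200}{4120056 \cdot \frac{1}{3776650}} = \frac{40 - 14 \left(436 - 185\right)}{2678325} + \frac{4083200}{4120056 \cdot \frac{1}{3776650}} = \left(40 - 14 \left(436 - 185\right)\right) \frac{1}{2678325} + \frac{4083200}{4120056 \cdot \frac{1}{3776650}} = \left(40 - 3514\right) \frac{1}{2678325} + \frac{4083200}{\frac{2060028}{1888325}} = \left(40 - 3514\right) \frac{1}{2678325} + 4083200 \cdot \frac{1888325}{2060028} = \left(-3474\right) \frac{1}{2678325} + \frac{1927602160000}{515007} = - \frac{1158}{892775} + \frac{1927602160000}{515007} = \frac{1720915017797621894}{459785374425}$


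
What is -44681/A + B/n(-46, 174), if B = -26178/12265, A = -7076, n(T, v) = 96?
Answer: 2184331713/347148560 ≈ 6.2922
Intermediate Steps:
B = -26178/12265 (B = -26178*1/12265 = -26178/12265 ≈ -2.1344)
-44681/A + B/n(-46, 174) = -44681/(-7076) - 26178/12265/96 = -44681*(-1/7076) - 26178/12265*1/96 = 44681/7076 - 4363/196240 = 2184331713/347148560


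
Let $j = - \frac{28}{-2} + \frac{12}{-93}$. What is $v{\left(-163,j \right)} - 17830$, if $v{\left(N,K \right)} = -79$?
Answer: $-17909$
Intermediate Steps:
$j = \frac{430}{31}$ ($j = \left(-28\right) \left(- \frac{1}{2}\right) + 12 \left(- \frac{1}{93}\right) = 14 - \frac{4}{31} = \frac{430}{31} \approx 13.871$)
$v{\left(-163,j \right)} - 17830 = -79 - 17830 = -17909$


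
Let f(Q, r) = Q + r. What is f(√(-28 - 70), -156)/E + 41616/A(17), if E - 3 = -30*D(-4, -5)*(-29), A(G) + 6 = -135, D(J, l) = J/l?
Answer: -3234620/10951 + 7*I*√2/699 ≈ -295.37 + 0.014162*I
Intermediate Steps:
A(G) = -141 (A(G) = -6 - 135 = -141)
E = 699 (E = 3 - (-120)/(-5)*(-29) = 3 - (-120)*(-1)/5*(-29) = 3 - 30*⅘*(-29) = 3 - 24*(-29) = 3 + 696 = 699)
f(√(-28 - 70), -156)/E + 41616/A(17) = (√(-28 - 70) - 156)/699 + 41616/(-141) = (√(-98) - 156)*(1/699) + 41616*(-1/141) = (7*I*√2 - 156)*(1/699) - 13872/47 = (-156 + 7*I*√2)*(1/699) - 13872/47 = (-52/233 + 7*I*√2/699) - 13872/47 = -3234620/10951 + 7*I*√2/699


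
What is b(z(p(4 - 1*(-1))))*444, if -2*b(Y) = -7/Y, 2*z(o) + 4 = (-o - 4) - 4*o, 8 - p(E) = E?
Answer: -3108/23 ≈ -135.13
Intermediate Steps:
p(E) = 8 - E
z(o) = -4 - 5*o/2 (z(o) = -2 + ((-o - 4) - 4*o)/2 = -2 + ((-4 - o) - 4*o)/2 = -2 + (-4 - 5*o)/2 = -2 + (-2 - 5*o/2) = -4 - 5*o/2)
b(Y) = 7/(2*Y) (b(Y) = -(-7)/(2*Y) = 7/(2*Y))
b(z(p(4 - 1*(-1))))*444 = (7/(2*(-4 - 5*(8 - (4 - 1*(-1)))/2)))*444 = (7/(2*(-4 - 5*(8 - (4 + 1))/2)))*444 = (7/(2*(-4 - 5*(8 - 1*5)/2)))*444 = (7/(2*(-4 - 5*(8 - 5)/2)))*444 = (7/(2*(-4 - 5/2*3)))*444 = (7/(2*(-4 - 15/2)))*444 = (7/(2*(-23/2)))*444 = ((7/2)*(-2/23))*444 = -7/23*444 = -3108/23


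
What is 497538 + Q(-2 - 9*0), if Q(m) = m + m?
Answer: 497534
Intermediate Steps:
Q(m) = 2*m
497538 + Q(-2 - 9*0) = 497538 + 2*(-2 - 9*0) = 497538 + 2*(-2 + 0) = 497538 + 2*(-2) = 497538 - 4 = 497534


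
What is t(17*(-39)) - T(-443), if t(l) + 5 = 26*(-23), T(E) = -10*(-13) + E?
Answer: -290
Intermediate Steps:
T(E) = 130 + E
t(l) = -603 (t(l) = -5 + 26*(-23) = -5 - 598 = -603)
t(17*(-39)) - T(-443) = -603 - (130 - 443) = -603 - 1*(-313) = -603 + 313 = -290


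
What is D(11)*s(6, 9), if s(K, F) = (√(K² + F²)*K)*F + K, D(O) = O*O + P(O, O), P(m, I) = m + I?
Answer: 858 + 23166*√13 ≈ 84384.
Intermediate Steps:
P(m, I) = I + m
D(O) = O² + 2*O (D(O) = O*O + (O + O) = O² + 2*O)
s(K, F) = K + F*K*√(F² + K²) (s(K, F) = (√(F² + K²)*K)*F + K = (K*√(F² + K²))*F + K = F*K*√(F² + K²) + K = K + F*K*√(F² + K²))
D(11)*s(6, 9) = (11*(2 + 11))*(6*(1 + 9*√(9² + 6²))) = (11*13)*(6*(1 + 9*√(81 + 36))) = 143*(6*(1 + 9*√117)) = 143*(6*(1 + 9*(3*√13))) = 143*(6*(1 + 27*√13)) = 143*(6 + 162*√13) = 858 + 23166*√13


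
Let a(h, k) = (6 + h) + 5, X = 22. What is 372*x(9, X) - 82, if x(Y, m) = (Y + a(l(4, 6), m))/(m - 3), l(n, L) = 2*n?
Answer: 8858/19 ≈ 466.21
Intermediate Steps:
a(h, k) = 11 + h
x(Y, m) = (19 + Y)/(-3 + m) (x(Y, m) = (Y + (11 + 2*4))/(m - 3) = (Y + (11 + 8))/(-3 + m) = (Y + 19)/(-3 + m) = (19 + Y)/(-3 + m))
372*x(9, X) - 82 = 372*((19 + 9)/(-3 + 22)) - 82 = 372*(28/19) - 82 = 10416/19 - 82 = 8858/19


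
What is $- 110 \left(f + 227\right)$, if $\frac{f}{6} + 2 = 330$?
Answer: $-241450$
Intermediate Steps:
$f = 1968$ ($f = -12 + 6 \cdot 330 = -12 + 1980 = 1968$)
$- 110 \left(f + 227\right) = - 110 \left(1968 + 227\right) = \left(-110\right) 2195 = -241450$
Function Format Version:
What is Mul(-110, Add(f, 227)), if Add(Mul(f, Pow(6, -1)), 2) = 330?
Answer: -241450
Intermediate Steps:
f = 1968 (f = Add(-12, Mul(6, 330)) = Add(-12, 1980) = 1968)
Mul(-110, Add(f, 227)) = Mul(-110, Add(1968, 227)) = Mul(-110, 2195) = -241450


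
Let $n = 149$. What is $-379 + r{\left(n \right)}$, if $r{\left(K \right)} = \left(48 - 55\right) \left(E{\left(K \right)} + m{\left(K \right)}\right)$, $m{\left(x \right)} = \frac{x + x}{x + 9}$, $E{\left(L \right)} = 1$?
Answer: $- \frac{31537}{79} \approx -399.2$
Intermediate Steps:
$m{\left(x \right)} = \frac{2 x}{9 + x}$
$r{\left(K \right)} = -7 - \frac{14 K}{9 + K}$ ($r{\left(K \right)} = \left(48 - 55\right) \left(1 + \frac{2 K}{9 + K}\right) = - 7 \left(1 + \frac{2 K}{9 + K}\right) = -7 - \frac{14 K}{9 + K}$)
$-379 + r{\left(n \right)} = -379 + \frac{21 \left(-3 - 149\right)}{9 + 149} = -379 + \frac{21 \left(-3 - 149\right)}{158} = -379 + 21 \cdot \frac{1}{158} \left(-152\right) = -379 - \frac{1596}{79} = - \frac{31537}{79}$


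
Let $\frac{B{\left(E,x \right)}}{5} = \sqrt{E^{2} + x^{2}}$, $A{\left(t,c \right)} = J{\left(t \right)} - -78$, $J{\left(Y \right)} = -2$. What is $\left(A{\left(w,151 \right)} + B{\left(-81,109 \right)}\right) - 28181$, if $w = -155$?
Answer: $-28105 + 5 \sqrt{18442} \approx -27426.0$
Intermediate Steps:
$A{\left(t,c \right)} = 76$ ($A{\left(t,c \right)} = -2 - -78 = -2 + 78 = 76$)
$B{\left(E,x \right)} = 5 \sqrt{E^{2} + x^{2}}$
$\left(A{\left(w,151 \right)} + B{\left(-81,109 \right)}\right) - 28181 = \left(76 + 5 \sqrt{\left(-81\right)^{2} + 109^{2}}\right) - 28181 = \left(76 + 5 \sqrt{6561 + 11881}\right) - 28181 = \left(76 + 5 \sqrt{18442}\right) - 28181 = -28105 + 5 \sqrt{18442}$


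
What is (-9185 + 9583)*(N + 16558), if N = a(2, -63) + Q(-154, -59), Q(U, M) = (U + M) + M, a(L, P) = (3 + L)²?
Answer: 6491778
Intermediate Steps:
Q(U, M) = U + 2*M (Q(U, M) = (M + U) + M = U + 2*M)
N = -247 (N = (3 + 2)² + (-154 + 2*(-59)) = 5² + (-154 - 118) = 25 - 272 = -247)
(-9185 + 9583)*(N + 16558) = (-9185 + 9583)*(-247 + 16558) = 398*16311 = 6491778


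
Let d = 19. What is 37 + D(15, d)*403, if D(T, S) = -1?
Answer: -366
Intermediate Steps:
37 + D(15, d)*403 = 37 - 1*403 = 37 - 403 = -366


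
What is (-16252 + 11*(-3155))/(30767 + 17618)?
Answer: -50957/48385 ≈ -1.0532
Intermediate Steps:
(-16252 + 11*(-3155))/(30767 + 17618) = (-16252 - 34705)/48385 = -50957*1/48385 = -50957/48385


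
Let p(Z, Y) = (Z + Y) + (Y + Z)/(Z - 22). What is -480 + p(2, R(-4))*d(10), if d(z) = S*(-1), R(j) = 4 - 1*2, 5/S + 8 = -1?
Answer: -4301/9 ≈ -477.89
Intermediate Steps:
S = -5/9 (S = 5/(-8 - 1) = 5/(-9) = 5*(-1/9) = -5/9 ≈ -0.55556)
R(j) = 2 (R(j) = 4 - 2 = 2)
d(z) = 5/9 (d(z) = -5/9*(-1) = 5/9)
p(Z, Y) = Y + Z + (Y + Z)/(-22 + Z) (p(Z, Y) = (Y + Z) + (Y + Z)/(-22 + Z) = Y + Z + (Y + Z)/(-22 + Z))
-480 + p(2, R(-4))*d(10) = -480 + ((2**2 - 21*2 - 21*2 + 2*2)/(-22 + 2))*(5/9) = -480 + ((4 - 42 - 42 + 4)/(-20))*(5/9) = -480 - 1/20*(-76)*(5/9) = -480 + (19/5)*(5/9) = -480 + 19/9 = -4301/9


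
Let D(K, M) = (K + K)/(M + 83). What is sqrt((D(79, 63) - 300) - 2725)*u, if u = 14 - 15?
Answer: -I*sqrt(16114458)/73 ≈ -54.99*I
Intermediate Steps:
D(K, M) = 2*K/(83 + M) (D(K, M) = (2*K)/(83 + M) = 2*K/(83 + M))
u = -1
sqrt((D(79, 63) - 300) - 2725)*u = sqrt((2*79/(83 + 63) - 300) - 2725)*(-1) = sqrt((2*79/146 - 300) - 2725)*(-1) = sqrt((2*79*(1/146) - 300) - 2725)*(-1) = sqrt((79/73 - 300) - 2725)*(-1) = sqrt(-21821/73 - 2725)*(-1) = sqrt(-220746/73)*(-1) = (I*sqrt(16114458)/73)*(-1) = -I*sqrt(16114458)/73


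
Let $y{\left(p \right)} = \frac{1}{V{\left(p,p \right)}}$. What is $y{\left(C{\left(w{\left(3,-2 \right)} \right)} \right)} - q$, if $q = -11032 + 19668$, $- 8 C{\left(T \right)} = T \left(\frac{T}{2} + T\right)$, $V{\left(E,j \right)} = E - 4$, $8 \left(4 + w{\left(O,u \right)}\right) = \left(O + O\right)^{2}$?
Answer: $- \frac{2236788}{259} \approx -8636.3$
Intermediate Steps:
$w{\left(O,u \right)} = -4 + \frac{O^{2}}{2}$ ($w{\left(O,u \right)} = -4 + \frac{\left(O + O\right)^{2}}{8} = -4 + \frac{\left(2 O\right)^{2}}{8} = -4 + \frac{4 O^{2}}{8} = -4 + \frac{O^{2}}{2}$)
$V{\left(E,j \right)} = -4 + E$
$C{\left(T \right)} = - \frac{3 T^{2}}{16}$ ($C{\left(T \right)} = - \frac{T \left(\frac{T}{2} + T\right)}{8} = - \frac{T \frac{3 T}{2}}{8} = - \frac{\frac{3}{2} T^{2}}{8} = - \frac{3 T^{2}}{16}$)
$y{\left(p \right)} = \frac{1}{-4 + p}$
$q = 8636$
$y{\left(C{\left(w{\left(3,-2 \right)} \right)} \right)} - q = \frac{1}{-4 - \frac{3 \left(-4 + \frac{3^{2}}{2}\right)^{2}}{16}} - 8636 = \frac{1}{-4 - \frac{3 \left(-4 + \frac{1}{2} \cdot 9\right)^{2}}{16}} - 8636 = \frac{1}{-4 - \frac{3 \left(-4 + \frac{9}{2}\right)^{2}}{16}} - 8636 = \frac{1}{-4 - \frac{3}{16 \cdot 4}} - 8636 = \frac{1}{-4 - \frac{3}{64}} - 8636 = \frac{1}{- \frac{259}{64}} - 8636 = - \frac{64}{259} - 8636 = - \frac{2236788}{259}$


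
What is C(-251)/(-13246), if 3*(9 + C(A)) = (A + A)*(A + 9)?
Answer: -121457/39738 ≈ -3.0564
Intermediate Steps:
C(A) = -9 + 2*A*(9 + A)/3 (C(A) = -9 + ((A + A)*(A + 9))/3 = -9 + ((2*A)*(9 + A))/3 = -9 + (2*A*(9 + A))/3 = -9 + 2*A*(9 + A)/3)
C(-251)/(-13246) = (-9 + 6*(-251) + (⅔)*(-251)²)/(-13246) = (-9 - 1506 + (⅔)*63001)*(-1/13246) = (-9 - 1506 + 126002/3)*(-1/13246) = (121457/3)*(-1/13246) = -121457/39738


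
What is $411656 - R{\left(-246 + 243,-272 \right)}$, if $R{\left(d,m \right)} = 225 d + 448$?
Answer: $411883$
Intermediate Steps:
$R{\left(d,m \right)} = 448 + 225 d$
$411656 - R{\left(-246 + 243,-272 \right)} = 411656 - \left(448 + 225 \left(-246 + 243\right)\right) = 411656 - \left(448 + 225 \left(-3\right)\right) = 411656 - \left(448 - 675\right) = 411656 - -227 = 411656 + 227 = 411883$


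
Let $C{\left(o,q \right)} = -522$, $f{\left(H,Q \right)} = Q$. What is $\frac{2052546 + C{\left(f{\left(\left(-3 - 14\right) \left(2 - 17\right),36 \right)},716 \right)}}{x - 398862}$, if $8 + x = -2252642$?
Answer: $- \frac{256503}{331439} \approx -0.77391$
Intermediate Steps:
$x = -2252650$ ($x = -8 - 2252642 = -2252650$)
$\frac{2052546 + C{\left(f{\left(\left(-3 - 14\right) \left(2 - 17\right),36 \right)},716 \right)}}{x - 398862} = \frac{2052546 - 522}{-2252650 - 398862} = \frac{2052024}{-2651512} = 2052024 \left(- \frac{1}{2651512}\right) = - \frac{256503}{331439}$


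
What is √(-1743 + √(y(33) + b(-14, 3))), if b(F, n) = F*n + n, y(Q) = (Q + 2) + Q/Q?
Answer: √(-1743 + I*√3) ≈ 0.0207 + 41.749*I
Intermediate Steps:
y(Q) = 3 + Q (y(Q) = (2 + Q) + 1 = 3 + Q)
b(F, n) = n + F*n
√(-1743 + √(y(33) + b(-14, 3))) = √(-1743 + √((3 + 33) + 3*(1 - 14))) = √(-1743 + √(36 + 3*(-13))) = √(-1743 + √(36 - 39)) = √(-1743 + √(-3)) = √(-1743 + I*√3)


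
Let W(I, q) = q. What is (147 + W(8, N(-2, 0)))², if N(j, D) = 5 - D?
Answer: 23104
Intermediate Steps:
(147 + W(8, N(-2, 0)))² = (147 + (5 - 1*0))² = (147 + (5 + 0))² = (147 + 5)² = 152² = 23104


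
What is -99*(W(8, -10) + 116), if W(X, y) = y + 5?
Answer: -10989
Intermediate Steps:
W(X, y) = 5 + y
-99*(W(8, -10) + 116) = -99*((5 - 10) + 116) = -99*(-5 + 116) = -99*111 = -10989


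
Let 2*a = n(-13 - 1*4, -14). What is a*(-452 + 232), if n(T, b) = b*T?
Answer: -26180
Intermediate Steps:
n(T, b) = T*b
a = 119 (a = ((-13 - 1*4)*(-14))/2 = ((-13 - 4)*(-14))/2 = (-17*(-14))/2 = (1/2)*238 = 119)
a*(-452 + 232) = 119*(-452 + 232) = 119*(-220) = -26180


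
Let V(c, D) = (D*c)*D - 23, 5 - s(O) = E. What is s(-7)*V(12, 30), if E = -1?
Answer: 64662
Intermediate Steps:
s(O) = 6 (s(O) = 5 - 1*(-1) = 5 + 1 = 6)
V(c, D) = -23 + c*D**2 (V(c, D) = c*D**2 - 23 = -23 + c*D**2)
s(-7)*V(12, 30) = 6*(-23 + 12*30**2) = 6*(-23 + 12*900) = 6*(-23 + 10800) = 6*10777 = 64662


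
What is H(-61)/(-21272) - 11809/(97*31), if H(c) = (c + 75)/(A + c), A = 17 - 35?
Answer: -9922420347/2526613708 ≈ -3.9272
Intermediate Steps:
A = -18
H(c) = (75 + c)/(-18 + c) (H(c) = (c + 75)/(-18 + c) = (75 + c)/(-18 + c))
H(-61)/(-21272) - 11809/(97*31) = ((75 - 61)/(-18 - 61))/(-21272) - 11809/(97*31) = (14/(-79))*(-1/21272) - 11809/3007 = -1/79*14*(-1/21272) - 11809*1/3007 = -14/79*(-1/21272) - 11809/3007 = 7/840244 - 11809/3007 = -9922420347/2526613708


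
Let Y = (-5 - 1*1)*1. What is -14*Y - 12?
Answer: 72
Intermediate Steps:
Y = -6 (Y = (-5 - 1)*1 = -6*1 = -6)
-14*Y - 12 = -14*(-6) - 12 = 84 - 12 = 72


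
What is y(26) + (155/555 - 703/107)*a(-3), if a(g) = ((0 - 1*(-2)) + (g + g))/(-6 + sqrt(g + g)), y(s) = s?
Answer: 1862750/83139 - 149432*I*sqrt(6)/249417 ≈ 22.405 - 1.4676*I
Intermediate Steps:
a(g) = (2 + 2*g)/(-6 + sqrt(2)*sqrt(g)) (a(g) = ((0 + 2) + 2*g)/(-6 + sqrt(2*g)) = (2 + 2*g)/(-6 + sqrt(2)*sqrt(g)))
y(26) + (155/555 - 703/107)*a(-3) = 26 + (155/555 - 703/107)*(2*(1 - 3)/(-6 + sqrt(2)*sqrt(-3))) = 26 + (155*(1/555) - 703*1/107)*(2*(-2)/(-6 + sqrt(2)*(I*sqrt(3)))) = 26 + (31/111 - 703/107)*(2*(-2)/(-6 + I*sqrt(6))) = 26 - (-298864)/(11877*(-6 + I*sqrt(6))) = 26 + 298864/(11877*(-6 + I*sqrt(6)))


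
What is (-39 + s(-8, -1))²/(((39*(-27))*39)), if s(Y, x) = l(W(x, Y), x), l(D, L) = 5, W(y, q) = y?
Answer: -1156/41067 ≈ -0.028149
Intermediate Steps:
s(Y, x) = 5
(-39 + s(-8, -1))²/(((39*(-27))*39)) = (-39 + 5)²/(((39*(-27))*39)) = (-34)²/((-1053*39)) = 1156/(-41067) = 1156*(-1/41067) = -1156/41067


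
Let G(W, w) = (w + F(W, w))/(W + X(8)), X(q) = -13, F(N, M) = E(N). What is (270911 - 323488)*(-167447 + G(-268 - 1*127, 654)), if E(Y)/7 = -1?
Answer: 3592009272271/408 ≈ 8.8039e+9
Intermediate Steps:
E(Y) = -7 (E(Y) = 7*(-1) = -7)
F(N, M) = -7
G(W, w) = (-7 + w)/(-13 + W) (G(W, w) = (w - 7)/(W - 13) = (-7 + w)/(-13 + W))
(270911 - 323488)*(-167447 + G(-268 - 1*127, 654)) = (270911 - 323488)*(-167447 + (-7 + 654)/(-13 + (-268 - 1*127))) = -52577*(-167447 + 647/(-13 + (-268 - 127))) = -52577*(-167447 + 647/(-13 - 395)) = -52577*(-167447 + 647/(-408)) = -52577*(-167447 - 1/408*647) = -52577*(-167447 - 647/408) = -52577*(-68319023/408) = 3592009272271/408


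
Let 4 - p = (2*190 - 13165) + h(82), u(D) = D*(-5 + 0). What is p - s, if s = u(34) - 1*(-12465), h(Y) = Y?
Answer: 412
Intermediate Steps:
u(D) = -5*D (u(D) = D*(-5) = -5*D)
p = 12707 (p = 4 - ((2*190 - 13165) + 82) = 4 - ((380 - 13165) + 82) = 4 - (-12785 + 82) = 4 - 1*(-12703) = 4 + 12703 = 12707)
s = 12295 (s = -5*34 - 1*(-12465) = -170 + 12465 = 12295)
p - s = 12707 - 1*12295 = 12707 - 12295 = 412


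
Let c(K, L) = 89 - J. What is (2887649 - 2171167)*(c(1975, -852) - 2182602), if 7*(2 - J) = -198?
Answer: -10946270849046/7 ≈ -1.5638e+12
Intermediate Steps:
J = 212/7 (J = 2 - ⅐*(-198) = 2 + 198/7 = 212/7 ≈ 30.286)
c(K, L) = 411/7 (c(K, L) = 89 - 1*212/7 = 89 - 212/7 = 411/7)
(2887649 - 2171167)*(c(1975, -852) - 2182602) = (2887649 - 2171167)*(411/7 - 2182602) = 716482*(-15277803/7) = -10946270849046/7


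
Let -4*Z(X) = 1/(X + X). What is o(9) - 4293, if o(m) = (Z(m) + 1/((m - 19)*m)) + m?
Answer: -171361/40 ≈ -4284.0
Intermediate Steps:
Z(X) = -1/(8*X) (Z(X) = -1/(4*(X + X)) = -1/(2*X)/4 = -1/(8*X))
o(m) = m - 1/(8*m) + 1/(m*(-19 + m)) (o(m) = (-1/(8*m) + 1/((m - 19)*m)) + m = (-1/(8*m) + 1/((-19 + m)*m)) + m = (-1/(8*m) + 1/(m*(-19 + m))) + m = m - 1/(8*m) + 1/(m*(-19 + m)))
o(9) - 4293 = (⅛)*(27 - 1*9 - 152*9² + 8*9³)/(9*(-19 + 9)) - 4293 = (⅛)*(⅑)*(27 - 9 - 152*81 + 8*729)/(-10) - 4293 = (⅛)*(⅑)*(-⅒)*(27 - 9 - 12312 + 5832) - 4293 = (⅛)*(⅑)*(-⅒)*(-6462) - 4293 = 359/40 - 4293 = -171361/40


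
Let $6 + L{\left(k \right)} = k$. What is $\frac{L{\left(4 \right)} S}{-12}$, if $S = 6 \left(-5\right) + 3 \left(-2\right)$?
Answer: $-6$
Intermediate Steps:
$L{\left(k \right)} = -6 + k$
$S = -36$ ($S = -30 - 6 = -36$)
$\frac{L{\left(4 \right)} S}{-12} = \frac{\left(-6 + 4\right) \left(-36\right)}{-12} = \left(-2\right) \left(-36\right) \left(- \frac{1}{12}\right) = 72 \left(- \frac{1}{12}\right) = -6$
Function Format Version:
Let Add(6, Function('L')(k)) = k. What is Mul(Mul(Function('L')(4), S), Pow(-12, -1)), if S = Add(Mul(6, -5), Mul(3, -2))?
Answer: -6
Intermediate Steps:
Function('L')(k) = Add(-6, k)
S = -36 (S = Add(-30, -6) = -36)
Mul(Mul(Function('L')(4), S), Pow(-12, -1)) = Mul(Mul(Add(-6, 4), -36), Pow(-12, -1)) = Mul(Mul(-2, -36), Rational(-1, 12)) = Mul(72, Rational(-1, 12)) = -6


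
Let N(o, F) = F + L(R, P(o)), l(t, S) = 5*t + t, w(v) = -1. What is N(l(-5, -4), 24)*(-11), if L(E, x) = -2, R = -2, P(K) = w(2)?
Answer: -242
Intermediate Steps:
l(t, S) = 6*t
P(K) = -1
N(o, F) = -2 + F (N(o, F) = F - 2 = -2 + F)
N(l(-5, -4), 24)*(-11) = (-2 + 24)*(-11) = 22*(-11) = -242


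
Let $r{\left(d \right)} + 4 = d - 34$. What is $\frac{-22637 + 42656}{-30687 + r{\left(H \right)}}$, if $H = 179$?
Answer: $- \frac{6673}{10182} \approx -0.65537$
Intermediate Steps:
$r{\left(d \right)} = -38 + d$ ($r{\left(d \right)} = -4 + \left(d - 34\right) = -4 + \left(-34 + d\right) = -38 + d$)
$\frac{-22637 + 42656}{-30687 + r{\left(H \right)}} = \frac{-22637 + 42656}{-30687 + \left(-38 + 179\right)} = \frac{20019}{-30687 + 141} = \frac{20019}{-30546} = 20019 \left(- \frac{1}{30546}\right) = - \frac{6673}{10182}$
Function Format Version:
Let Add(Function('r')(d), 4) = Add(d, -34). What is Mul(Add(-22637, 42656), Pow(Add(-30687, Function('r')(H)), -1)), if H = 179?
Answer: Rational(-6673, 10182) ≈ -0.65537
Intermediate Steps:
Function('r')(d) = Add(-38, d) (Function('r')(d) = Add(-4, Add(d, -34)) = Add(-4, Add(-34, d)) = Add(-38, d))
Mul(Add(-22637, 42656), Pow(Add(-30687, Function('r')(H)), -1)) = Mul(Add(-22637, 42656), Pow(Add(-30687, Add(-38, 179)), -1)) = Mul(20019, Pow(Add(-30687, 141), -1)) = Mul(20019, Pow(-30546, -1)) = Mul(20019, Rational(-1, 30546)) = Rational(-6673, 10182)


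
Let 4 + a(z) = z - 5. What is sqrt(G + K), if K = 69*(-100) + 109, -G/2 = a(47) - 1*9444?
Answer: sqrt(12021) ≈ 109.64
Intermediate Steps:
a(z) = -9 + z (a(z) = -4 + (z - 5) = -4 + (-5 + z) = -9 + z)
G = 18812 (G = -2*((-9 + 47) - 1*9444) = -2*(38 - 9444) = -2*(-9406) = 18812)
K = -6791 (K = -6900 + 109 = -6791)
sqrt(G + K) = sqrt(18812 - 6791) = sqrt(12021)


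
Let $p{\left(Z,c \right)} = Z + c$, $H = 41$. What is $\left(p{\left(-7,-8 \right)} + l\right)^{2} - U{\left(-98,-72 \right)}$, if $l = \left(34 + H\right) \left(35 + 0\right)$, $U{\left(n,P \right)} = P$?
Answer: $6812172$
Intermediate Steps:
$l = 2625$ ($l = \left(34 + 41\right) \left(35 + 0\right) = 75 \cdot 35 = 2625$)
$\left(p{\left(-7,-8 \right)} + l\right)^{2} - U{\left(-98,-72 \right)} = \left(\left(-7 - 8\right) + 2625\right)^{2} - -72 = \left(-15 + 2625\right)^{2} + 72 = 2610^{2} + 72 = 6812100 + 72 = 6812172$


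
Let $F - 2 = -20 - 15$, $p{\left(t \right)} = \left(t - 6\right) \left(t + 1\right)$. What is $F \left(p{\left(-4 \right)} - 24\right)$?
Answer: $-198$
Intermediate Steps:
$p{\left(t \right)} = \left(1 + t\right) \left(-6 + t\right)$ ($p{\left(t \right)} = \left(-6 + t\right) \left(1 + t\right) = \left(1 + t\right) \left(-6 + t\right)$)
$F = -33$ ($F = 2 - 35 = -33$)
$F \left(p{\left(-4 \right)} - 24\right) = - 33 \left(\left(-6 + \left(-4\right)^{2} - -20\right) - 24\right) = - 33 \left(\left(-6 + 16 + 20\right) - 24\right) = - 33 \left(30 - 24\right) = \left(-33\right) 6 = -198$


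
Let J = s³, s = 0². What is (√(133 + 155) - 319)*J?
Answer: 0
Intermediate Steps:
s = 0
J = 0 (J = 0³ = 0)
(√(133 + 155) - 319)*J = (√(133 + 155) - 319)*0 = (√288 - 319)*0 = (12*√2 - 319)*0 = (-319 + 12*√2)*0 = 0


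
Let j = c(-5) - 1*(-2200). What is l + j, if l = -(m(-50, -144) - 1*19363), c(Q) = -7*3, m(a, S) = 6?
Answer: 21536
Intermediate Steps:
c(Q) = -21
j = 2179 (j = -21 - 1*(-2200) = -21 + 2200 = 2179)
l = 19357 (l = -(6 - 1*19363) = -(6 - 19363) = -1*(-19357) = 19357)
l + j = 19357 + 2179 = 21536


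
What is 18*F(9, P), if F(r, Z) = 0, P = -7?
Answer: 0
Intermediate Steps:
18*F(9, P) = 18*0 = 0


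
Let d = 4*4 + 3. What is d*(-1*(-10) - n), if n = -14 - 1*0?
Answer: 456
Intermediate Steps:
n = -14 (n = -14 + 0 = -14)
d = 19 (d = 16 + 3 = 19)
d*(-1*(-10) - n) = 19*(-1*(-10) - 1*(-14)) = 19*(10 + 14) = 19*24 = 456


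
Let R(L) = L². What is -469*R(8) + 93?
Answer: -29923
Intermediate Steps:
-469*R(8) + 93 = -469*8² + 93 = -469*64 + 93 = -30016 + 93 = -29923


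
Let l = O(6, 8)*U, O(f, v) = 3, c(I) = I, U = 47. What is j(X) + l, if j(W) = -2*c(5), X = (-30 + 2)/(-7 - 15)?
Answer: 131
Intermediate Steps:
X = 14/11 (X = -28/(-22) = -28*(-1/22) = 14/11 ≈ 1.2727)
j(W) = -10 (j(W) = -2*5 = -10)
l = 141 (l = 3*47 = 141)
j(X) + l = -10 + 141 = 131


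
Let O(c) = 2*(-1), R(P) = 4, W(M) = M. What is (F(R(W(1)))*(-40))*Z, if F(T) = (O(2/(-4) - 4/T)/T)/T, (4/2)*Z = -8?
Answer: -20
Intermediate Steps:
Z = -4 (Z = (1/2)*(-8) = -4)
O(c) = -2
F(T) = -2/T**2 (F(T) = (-2/T)/T = -2/T**2)
(F(R(W(1)))*(-40))*Z = (-2/4**2*(-40))*(-4) = (-2*1/16*(-40))*(-4) = -1/8*(-40)*(-4) = 5*(-4) = -20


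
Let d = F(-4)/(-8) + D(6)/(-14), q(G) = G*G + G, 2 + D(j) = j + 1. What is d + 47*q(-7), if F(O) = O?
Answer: 13819/7 ≈ 1974.1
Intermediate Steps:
D(j) = -1 + j (D(j) = -2 + (j + 1) = -2 + (1 + j) = -1 + j)
q(G) = G + G² (q(G) = G² + G = G + G²)
d = ⅐ (d = -4/(-8) + (-1 + 6)/(-14) = -4*(-⅛) + 5*(-1/14) = ½ - 5/14 = ⅐ ≈ 0.14286)
d + 47*q(-7) = ⅐ + 47*(-7*(1 - 7)) = ⅐ + 47*(-7*(-6)) = ⅐ + 47*42 = ⅐ + 1974 = 13819/7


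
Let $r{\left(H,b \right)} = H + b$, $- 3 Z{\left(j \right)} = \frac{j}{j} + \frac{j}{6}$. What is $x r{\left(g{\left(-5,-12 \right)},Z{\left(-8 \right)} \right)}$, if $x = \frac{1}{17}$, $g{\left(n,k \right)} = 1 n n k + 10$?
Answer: $- \frac{2609}{153} \approx -17.052$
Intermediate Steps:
$g{\left(n,k \right)} = 10 + k n^{2}$ ($g{\left(n,k \right)} = n n k + 10 = n^{2} k + 10 = k n^{2} + 10 = 10 + k n^{2}$)
$Z{\left(j \right)} = - \frac{1}{3} - \frac{j}{18}$ ($Z{\left(j \right)} = - \frac{\frac{j}{j} + \frac{j}{6}}{3} = - \frac{1 + j \frac{1}{6}}{3} = - \frac{1 + \frac{j}{6}}{3} = - \frac{1}{3} - \frac{j}{18}$)
$x = \frac{1}{17} \approx 0.058824$
$x r{\left(g{\left(-5,-12 \right)},Z{\left(-8 \right)} \right)} = \frac{\left(10 - 12 \left(-5\right)^{2}\right) - - \frac{1}{9}}{17} = \frac{\left(10 - 300\right) + \left(- \frac{1}{3} + \frac{4}{9}\right)}{17} = \frac{\left(10 - 300\right) + \frac{1}{9}}{17} = \frac{-290 + \frac{1}{9}}{17} = \frac{1}{17} \left(- \frac{2609}{9}\right) = - \frac{2609}{153}$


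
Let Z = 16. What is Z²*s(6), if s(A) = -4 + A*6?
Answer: 8192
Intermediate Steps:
s(A) = -4 + 6*A
Z²*s(6) = 16²*(-4 + 6*6) = 256*(-4 + 36) = 256*32 = 8192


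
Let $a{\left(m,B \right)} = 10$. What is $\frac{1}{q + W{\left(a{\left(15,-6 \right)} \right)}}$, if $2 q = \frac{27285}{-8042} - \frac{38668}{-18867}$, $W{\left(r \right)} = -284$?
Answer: $- \frac{303456828}{86385557191} \approx -0.0035128$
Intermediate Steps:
$q = - \frac{203818039}{303456828}$ ($q = \frac{\frac{27285}{-8042} - \frac{38668}{-18867}}{2} = \frac{27285 \left(- \frac{1}{8042}\right) - - \frac{38668}{18867}}{2} = \frac{- \frac{27285}{8042} + \frac{38668}{18867}}{2} = \frac{1}{2} \left(- \frac{203818039}{151728414}\right) = - \frac{203818039}{303456828} \approx -0.67165$)
$\frac{1}{q + W{\left(a{\left(15,-6 \right)} \right)}} = \frac{1}{- \frac{203818039}{303456828} - 284} = \frac{1}{- \frac{86385557191}{303456828}} = - \frac{303456828}{86385557191}$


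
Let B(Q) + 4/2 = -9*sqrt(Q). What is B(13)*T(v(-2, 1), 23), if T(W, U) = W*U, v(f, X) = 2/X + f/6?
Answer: -230/3 - 345*sqrt(13) ≈ -1320.6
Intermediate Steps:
v(f, X) = 2/X + f/6 (v(f, X) = 2/X + f*(1/6) = 2/X + f/6)
B(Q) = -2 - 9*sqrt(Q)
T(W, U) = U*W
B(13)*T(v(-2, 1), 23) = (-2 - 9*sqrt(13))*(23*(2/1 + (1/6)*(-2))) = (-2 - 9*sqrt(13))*(23*(2*1 - 1/3)) = (-2 - 9*sqrt(13))*(23*(2 - 1/3)) = (-2 - 9*sqrt(13))*(23*(5/3)) = (-2 - 9*sqrt(13))*(115/3) = -230/3 - 345*sqrt(13)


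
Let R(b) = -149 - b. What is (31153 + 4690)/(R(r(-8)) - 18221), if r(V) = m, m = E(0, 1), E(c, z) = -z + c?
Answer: -35843/18369 ≈ -1.9513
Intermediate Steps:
E(c, z) = c - z
m = -1 (m = 0 - 1*1 = 0 - 1 = -1)
r(V) = -1
(31153 + 4690)/(R(r(-8)) - 18221) = (31153 + 4690)/((-149 - 1*(-1)) - 18221) = 35843/((-149 + 1) - 18221) = 35843/(-148 - 18221) = 35843/(-18369) = 35843*(-1/18369) = -35843/18369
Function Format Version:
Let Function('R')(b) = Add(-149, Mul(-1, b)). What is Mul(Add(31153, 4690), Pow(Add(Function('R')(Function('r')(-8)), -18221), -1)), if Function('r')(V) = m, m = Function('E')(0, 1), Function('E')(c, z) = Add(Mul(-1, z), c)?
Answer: Rational(-35843, 18369) ≈ -1.9513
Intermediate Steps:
Function('E')(c, z) = Add(c, Mul(-1, z))
m = -1 (m = Add(0, Mul(-1, 1)) = Add(0, -1) = -1)
Function('r')(V) = -1
Mul(Add(31153, 4690), Pow(Add(Function('R')(Function('r')(-8)), -18221), -1)) = Mul(Add(31153, 4690), Pow(Add(Add(-149, Mul(-1, -1)), -18221), -1)) = Mul(35843, Pow(Add(Add(-149, 1), -18221), -1)) = Mul(35843, Pow(Add(-148, -18221), -1)) = Mul(35843, Pow(-18369, -1)) = Mul(35843, Rational(-1, 18369)) = Rational(-35843, 18369)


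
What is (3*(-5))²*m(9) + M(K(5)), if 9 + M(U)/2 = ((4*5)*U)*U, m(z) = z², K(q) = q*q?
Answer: 43207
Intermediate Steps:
K(q) = q²
M(U) = -18 + 40*U² (M(U) = -18 + 2*(((4*5)*U)*U) = -18 + 2*((20*U)*U) = -18 + 2*(20*U²) = -18 + 40*U²)
(3*(-5))²*m(9) + M(K(5)) = (3*(-5))²*9² + (-18 + 40*(5²)²) = (-15)²*81 + (-18 + 40*25²) = 225*81 + (-18 + 40*625) = 18225 + (-18 + 25000) = 18225 + 24982 = 43207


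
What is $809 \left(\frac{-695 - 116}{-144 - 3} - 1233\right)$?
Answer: $- \frac{145975960}{147} \approx -9.9303 \cdot 10^{5}$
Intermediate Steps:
$809 \left(\frac{-695 - 116}{-144 - 3} - 1233\right) = 809 \left(- \frac{811}{-147} - 1233\right) = 809 \left(\left(-811\right) \left(- \frac{1}{147}\right) - 1233\right) = 809 \left(\frac{811}{147} - 1233\right) = 809 \left(- \frac{180440}{147}\right) = - \frac{145975960}{147}$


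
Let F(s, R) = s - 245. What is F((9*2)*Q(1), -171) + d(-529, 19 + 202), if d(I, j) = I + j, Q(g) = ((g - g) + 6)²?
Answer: 95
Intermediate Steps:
Q(g) = 36 (Q(g) = (0 + 6)² = 6² = 36)
F(s, R) = -245 + s
F((9*2)*Q(1), -171) + d(-529, 19 + 202) = (-245 + (9*2)*36) + (-529 + (19 + 202)) = (-245 + 18*36) + (-529 + 221) = (-245 + 648) - 308 = 403 - 308 = 95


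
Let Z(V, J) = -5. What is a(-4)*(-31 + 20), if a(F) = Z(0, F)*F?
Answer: -220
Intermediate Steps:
a(F) = -5*F
a(-4)*(-31 + 20) = (-5*(-4))*(-31 + 20) = 20*(-11) = -220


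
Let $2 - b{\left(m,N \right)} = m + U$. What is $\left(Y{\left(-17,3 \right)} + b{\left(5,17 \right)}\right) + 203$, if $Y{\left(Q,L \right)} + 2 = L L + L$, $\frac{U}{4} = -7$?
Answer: $238$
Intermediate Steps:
$U = -28$ ($U = 4 \left(-7\right) = -28$)
$b{\left(m,N \right)} = 30 - m$ ($b{\left(m,N \right)} = 2 - \left(m - 28\right) = 2 - \left(-28 + m\right) = 30 - m$)
$Y{\left(Q,L \right)} = -2 + L + L^{2}$ ($Y{\left(Q,L \right)} = -2 + \left(L L + L\right) = -2 + \left(L^{2} + L\right) = -2 + \left(L + L^{2}\right) = -2 + L + L^{2}$)
$\left(Y{\left(-17,3 \right)} + b{\left(5,17 \right)}\right) + 203 = \left(\left(-2 + 3 + 3^{2}\right) + \left(30 - 5\right)\right) + 203 = \left(\left(-2 + 3 + 9\right) + \left(30 - 5\right)\right) + 203 = \left(10 + 25\right) + 203 = 35 + 203 = 238$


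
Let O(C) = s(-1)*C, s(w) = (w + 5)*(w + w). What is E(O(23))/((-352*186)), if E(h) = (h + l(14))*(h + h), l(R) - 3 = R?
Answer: -3841/4092 ≈ -0.93866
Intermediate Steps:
s(w) = 2*w*(5 + w) (s(w) = (5 + w)*(2*w) = 2*w*(5 + w))
l(R) = 3 + R
O(C) = -8*C (O(C) = (2*(-1)*(5 - 1))*C = (2*(-1)*4)*C = -8*C)
E(h) = 2*h*(17 + h) (E(h) = (h + (3 + 14))*(h + h) = (h + 17)*(2*h) = (17 + h)*(2*h) = 2*h*(17 + h))
E(O(23))/((-352*186)) = (2*(-8*23)*(17 - 8*23))/((-352*186)) = (2*(-184)*(17 - 184))/(-65472) = (2*(-184)*(-167))*(-1/65472) = 61456*(-1/65472) = -3841/4092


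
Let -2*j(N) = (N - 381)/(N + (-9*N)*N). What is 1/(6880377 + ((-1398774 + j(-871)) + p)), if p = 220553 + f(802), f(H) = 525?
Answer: 3414320/19470777791607 ≈ 1.7536e-7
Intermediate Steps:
p = 221078 (p = 220553 + 525 = 221078)
j(N) = -(-381 + N)/(2*(N - 9*N**2)) (j(N) = -(N - 381)/(2*(N + (-9*N)*N)) = -(-381 + N)/(2*(N - 9*N**2)))
1/(6880377 + ((-1398774 + j(-871)) + p)) = 1/(6880377 + ((-1398774 + (1/2)*(-381 - 871)/(-871*(-1 + 9*(-871)))) + 221078)) = 1/(6880377 + ((-1398774 + (1/2)*(-1/871)*(-1252)/(-1 - 7839)) + 221078)) = 1/(6880377 + ((-1398774 + (1/2)*(-1/871)*(-1252)/(-7840)) + 221078)) = 1/(6880377 + ((-1398774 + (1/2)*(-1/871)*(-1/7840)*(-1252)) + 221078)) = 1/(6880377 + ((-1398774 - 313/3414320) + 221078)) = 1/(6880377 + (-4775862043993/3414320 + 221078)) = 1/(6880377 - 4021031007033/3414320) = 1/(19470777791607/3414320) = 3414320/19470777791607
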